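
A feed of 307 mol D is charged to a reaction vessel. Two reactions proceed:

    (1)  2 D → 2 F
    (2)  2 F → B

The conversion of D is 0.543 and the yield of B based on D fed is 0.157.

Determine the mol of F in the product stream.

70.3 mol

Conversion of D: D consumed = 2ξ₁ = 0.543 × 307 → ξ₁ = 83.35 mol.
Yield of B: 1ξ₂ / 307 = 0.157 → ξ₂ = 48.2 mol.
Outlet amounts (n = n₀ + Σ ν·ξ):
  D: 307 − 2(83.35) = 140.3
  F: 0 + 2(83.35) − 2(48.2) = 70.3
  B: 0 + 1(48.2) = 48.2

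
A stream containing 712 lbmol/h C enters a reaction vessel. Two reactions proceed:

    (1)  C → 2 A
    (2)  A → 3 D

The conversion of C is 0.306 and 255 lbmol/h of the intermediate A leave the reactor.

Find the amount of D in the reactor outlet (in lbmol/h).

542 lbmol/h

Conversion of C: C consumed = 1ξ₁ = 0.306 × 712 → ξ₁ = 217.9 lbmol/h.
A balance: n_A = 0 + 2ξ₁ − 1ξ₂ = 255 → ξ₂ = (2·217.9 − 255)/1 = 180.7 lbmol/h.
Outlet amounts (n = n₀ + Σ ν·ξ):
  C: 712 − 1(217.9) = 494.1
  A: 0 + 2(217.9) − 1(180.7) = 255
  D: 0 + 3(180.7) = 542.2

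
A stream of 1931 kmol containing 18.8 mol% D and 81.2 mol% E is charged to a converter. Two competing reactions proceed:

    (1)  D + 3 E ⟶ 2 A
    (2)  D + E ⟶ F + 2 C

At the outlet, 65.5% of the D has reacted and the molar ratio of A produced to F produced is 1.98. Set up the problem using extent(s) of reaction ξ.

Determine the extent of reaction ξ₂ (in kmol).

ξ₂ = 119 kmol

Conversion of D: D consumed = 0.655 × 363 = 237.8 kmol = 1ξ₁ + 1ξ₂.
Selectivity: 2ξ₁ / (1ξ₂) = 1.98 → ξ₁ = 0.99 ξ₂.
Substitute: (1·0.99 + 1) ξ₂ = 237.8 → ξ₂ = 119.5 kmol, ξ₁ = 118.3 kmol.
Outlet amounts (n = n₀ + Σ ν·ξ):
  D: 363 − 1(118.3) − 1(119.5) = 125.2
  E: 1568 − 3(118.3) − 1(119.5) = 1094
  A: 0 + 2(118.3) = 236.6
  F: 0 + 1(119.5) = 119.5
  C: 0 + 2(119.5) = 239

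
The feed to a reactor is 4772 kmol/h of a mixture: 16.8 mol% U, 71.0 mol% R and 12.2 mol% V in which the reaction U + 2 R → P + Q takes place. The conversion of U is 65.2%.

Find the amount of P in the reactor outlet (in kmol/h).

U reacted = 0.652 × 801.7 = 522.7 kmol/h; ν_U = −1, so ξ = 522.7/1 = 522.7 kmol/h.
Outlet amounts (n = n₀ + ν ξ):
  U: 801.7 − 1(522.7) = 279
  R: 3388 − 2(522.7) = 2343
  P: 0 + 1(522.7) = 522.7
  Q: 0 + 1(522.7) = 522.7
  V: 582.2 (inert)

523 kmol/h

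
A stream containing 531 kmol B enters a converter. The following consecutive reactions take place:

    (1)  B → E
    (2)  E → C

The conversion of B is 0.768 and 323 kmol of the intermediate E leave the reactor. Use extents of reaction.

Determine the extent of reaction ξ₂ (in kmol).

ξ₂ = 84.8 kmol

Conversion of B: B consumed = 1ξ₁ = 0.768 × 531 → ξ₁ = 407.8 kmol.
E balance: n_E = 0 + 1ξ₁ − 1ξ₂ = 323 → ξ₂ = (1·407.8 − 323)/1 = 84.81 kmol.
Outlet amounts (n = n₀ + Σ ν·ξ):
  B: 531 − 1(407.8) = 123.2
  E: 0 + 1(407.8) − 1(84.81) = 323
  C: 0 + 1(84.81) = 84.81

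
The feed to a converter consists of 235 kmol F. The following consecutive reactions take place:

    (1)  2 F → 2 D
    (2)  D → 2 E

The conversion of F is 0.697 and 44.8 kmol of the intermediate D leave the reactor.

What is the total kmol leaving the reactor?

Conversion of F: F consumed = 2ξ₁ = 0.697 × 235 → ξ₁ = 81.9 kmol.
D balance: n_D = 0 + 2ξ₁ − 1ξ₂ = 44.8 → ξ₂ = (2·81.9 − 44.8)/1 = 119 kmol.
Outlet amounts (n = n₀ + Σ ν·ξ):
  F: 235 − 2(81.9) = 71.21
  D: 0 + 2(81.9) − 1(119) = 44.8
  E: 0 + 2(119) = 238
Total out = 71.21 + 44.8 + 238 = 354 kmol.

354 kmol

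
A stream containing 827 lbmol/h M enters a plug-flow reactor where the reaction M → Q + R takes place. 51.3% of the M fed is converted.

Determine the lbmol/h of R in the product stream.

M reacted = 0.513 × 827 = 424.3 lbmol/h; ν_M = −1, so ξ = 424.3/1 = 424.3 lbmol/h.
Outlet amounts (n = n₀ + ν ξ):
  M: 827 − 1(424.3) = 402.7
  Q: 0 + 1(424.3) = 424.3
  R: 0 + 1(424.3) = 424.3

424 lbmol/h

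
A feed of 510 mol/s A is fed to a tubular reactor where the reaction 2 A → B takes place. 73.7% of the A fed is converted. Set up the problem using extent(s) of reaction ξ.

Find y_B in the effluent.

A reacted = 0.737 × 510 = 375.9 mol/s; ν_A = −2, so ξ = 375.9/2 = 187.9 mol/s.
Outlet amounts (n = n₀ + ν ξ):
  A: 510 − 2(187.9) = 134.1
  B: 0 + 1(187.9) = 187.9
Total out = 322.1 mol/s; y_B = 187.9 / 322.1 = 0.5835.

0.584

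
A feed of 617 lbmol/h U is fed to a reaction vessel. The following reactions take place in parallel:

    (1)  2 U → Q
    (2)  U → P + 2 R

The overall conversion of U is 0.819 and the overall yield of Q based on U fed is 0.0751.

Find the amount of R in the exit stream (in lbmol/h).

825 lbmol/h

Yield of Q: 1ξ₁ / 617 = 0.0751 → ξ₁ = 46.34 lbmol/h.
Conversion of U: 2ξ₁ + 1ξ₂ = 0.819 × 617 = 505.3 → ξ₂ = 412.6 lbmol/h.
Outlet amounts (n = n₀ + Σ ν·ξ):
  U: 617 − 2(46.34) − 1(412.6) = 111.7
  Q: 0 + 1(46.34) = 46.34
  P: 0 + 1(412.6) = 412.6
  R: 0 + 2(412.6) = 825.3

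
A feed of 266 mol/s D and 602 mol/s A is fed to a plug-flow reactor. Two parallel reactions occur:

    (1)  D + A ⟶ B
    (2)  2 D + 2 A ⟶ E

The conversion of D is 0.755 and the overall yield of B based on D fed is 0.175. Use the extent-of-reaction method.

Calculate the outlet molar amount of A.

Yield of B: 1ξ₁ / 266 = 0.175 → ξ₁ = 46.55 mol/s.
Conversion of D: 1ξ₁ + 2ξ₂ = 0.755 × 266 = 200.8 → ξ₂ = 77.14 mol/s.
Outlet amounts (n = n₀ + Σ ν·ξ):
  D: 266 − 1(46.55) − 2(77.14) = 65.17
  A: 602 − 1(46.55) − 2(77.14) = 401.2
  B: 0 + 1(46.55) = 46.55
  E: 0 + 1(77.14) = 77.14

401 mol/s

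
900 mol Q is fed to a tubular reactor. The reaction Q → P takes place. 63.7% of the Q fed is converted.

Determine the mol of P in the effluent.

573 mol

Q reacted = 0.637 × 900 = 573.3 mol; ν_Q = −1, so ξ = 573.3/1 = 573.3 mol.
Outlet amounts (n = n₀ + ν ξ):
  Q: 900 − 1(573.3) = 326.7
  P: 0 + 1(573.3) = 573.3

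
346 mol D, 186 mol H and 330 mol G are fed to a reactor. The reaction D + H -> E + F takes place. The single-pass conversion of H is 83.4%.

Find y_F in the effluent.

0.18

H reacted = 0.834 × 186 = 155.1 mol; ν_H = −1, so ξ = 155.1/1 = 155.1 mol.
Outlet amounts (n = n₀ + ν ξ):
  D: 346 − 1(155.1) = 190.9
  H: 186 − 1(155.1) = 30.88
  E: 0 + 1(155.1) = 155.1
  F: 0 + 1(155.1) = 155.1
  G: 330 (inert)
Total out = 862 mol; y_F = 155.1 / 862 = 0.18.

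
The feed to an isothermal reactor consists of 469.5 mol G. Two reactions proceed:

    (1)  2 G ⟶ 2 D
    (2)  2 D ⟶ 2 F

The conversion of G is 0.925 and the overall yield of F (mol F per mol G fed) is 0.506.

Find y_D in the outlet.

0.419

Conversion of G: G consumed = 2ξ₁ = 0.925 × 469.5 → ξ₁ = 217.1 mol.
Yield of F: 2ξ₂ / 469.5 = 0.506 → ξ₂ = 118.8 mol.
Outlet amounts (n = n₀ + Σ ν·ξ):
  G: 469.5 − 2(217.1) = 35.21
  D: 0 + 2(217.1) − 2(118.8) = 196.7
  F: 0 + 2(118.8) = 237.6
Total out = 469.5 mol; y_D = 196.7 / 469.5 = 0.419.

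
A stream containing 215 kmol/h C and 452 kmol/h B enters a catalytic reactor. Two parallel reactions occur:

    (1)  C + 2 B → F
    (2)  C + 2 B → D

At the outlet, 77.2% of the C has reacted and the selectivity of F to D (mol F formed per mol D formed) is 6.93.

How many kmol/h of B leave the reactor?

Conversion of C: C consumed = 0.772 × 215 = 166 kmol/h = 1ξ₁ + 1ξ₂.
Selectivity: 1ξ₁ / (1ξ₂) = 6.93 → ξ₁ = 6.93 ξ₂.
Substitute: (1·6.93 + 1) ξ₂ = 166 → ξ₂ = 20.93 kmol/h, ξ₁ = 145 kmol/h.
Outlet amounts (n = n₀ + Σ ν·ξ):
  C: 215 − 1(145) − 1(20.93) = 49.02
  B: 452 − 2(145) − 2(20.93) = 120
  F: 0 + 1(145) = 145
  D: 0 + 1(20.93) = 20.93

120 kmol/h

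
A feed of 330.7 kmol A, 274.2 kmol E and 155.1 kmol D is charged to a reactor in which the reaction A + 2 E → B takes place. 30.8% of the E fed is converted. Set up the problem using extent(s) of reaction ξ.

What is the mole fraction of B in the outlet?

0.0625

E reacted = 0.308 × 274.2 = 84.45 kmol; ν_E = −2, so ξ = 84.45/2 = 42.23 kmol.
Outlet amounts (n = n₀ + ν ξ):
  A: 330.7 − 1(42.23) = 288.5
  E: 274.2 − 2(42.23) = 189.7
  B: 0 + 1(42.23) = 42.23
  D: 155.1 (inert)
Total out = 675.5 kmol; y_B = 42.23 / 675.5 = 0.06251.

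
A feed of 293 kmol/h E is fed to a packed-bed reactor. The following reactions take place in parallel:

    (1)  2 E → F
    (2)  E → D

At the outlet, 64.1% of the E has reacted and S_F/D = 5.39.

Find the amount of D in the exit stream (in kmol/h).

Conversion of E: E consumed = 0.641 × 293 = 187.8 kmol/h = 2ξ₁ + 1ξ₂.
Selectivity: 1ξ₁ / (1ξ₂) = 5.39 → ξ₁ = 5.39 ξ₂.
Substitute: (2·5.39 + 1) ξ₂ = 187.8 → ξ₂ = 15.94 kmol/h, ξ₁ = 85.93 kmol/h.
Outlet amounts (n = n₀ + Σ ν·ξ):
  E: 293 − 2(85.93) − 1(15.94) = 105.2
  F: 0 + 1(85.93) = 85.93
  D: 0 + 1(15.94) = 15.94

15.9 kmol/h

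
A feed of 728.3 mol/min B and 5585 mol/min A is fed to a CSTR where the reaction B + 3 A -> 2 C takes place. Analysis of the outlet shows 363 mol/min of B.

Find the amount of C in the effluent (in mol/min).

731 mol/min

For B: n = n₀ − 1ξ → 363 = 728.3 − 1ξ, giving ξ = 365.3 mol/min.
Outlet amounts (n = n₀ + ν ξ):
  B: 728.3 − 1(365.3) = 363
  A: 5585 − 3(365.3) = 4489
  C: 0 + 2(365.3) = 730.6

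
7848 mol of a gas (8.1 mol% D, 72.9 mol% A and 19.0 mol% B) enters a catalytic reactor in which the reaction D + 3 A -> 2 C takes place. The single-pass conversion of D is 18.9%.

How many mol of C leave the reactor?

240 mol

D reacted = 0.189 × 635.7 = 120.1 mol; ν_D = −1, so ξ = 120.1/1 = 120.1 mol.
Outlet amounts (n = n₀ + ν ξ):
  D: 635.7 − 1(120.1) = 515.5
  A: 5721 − 3(120.1) = 5361
  C: 0 + 2(120.1) = 240.3
  B: 1491 (inert)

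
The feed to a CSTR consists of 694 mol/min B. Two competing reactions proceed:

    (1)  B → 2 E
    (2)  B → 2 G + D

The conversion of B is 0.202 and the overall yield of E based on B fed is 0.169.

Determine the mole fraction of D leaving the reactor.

Yield of E: 2ξ₁ / 694 = 0.169 → ξ₁ = 58.64 mol/min.
Conversion of B: 1ξ₁ + 1ξ₂ = 0.202 × 694 = 140.2 → ξ₂ = 81.55 mol/min.
Outlet amounts (n = n₀ + Σ ν·ξ):
  B: 694 − 1(58.64) − 1(81.55) = 553.8
  E: 0 + 2(58.64) = 117.3
  G: 0 + 2(81.55) = 163.1
  D: 0 + 1(81.55) = 81.55
Total out = 915.7 mol/min; y_D = 81.55 / 915.7 = 0.08905.

0.089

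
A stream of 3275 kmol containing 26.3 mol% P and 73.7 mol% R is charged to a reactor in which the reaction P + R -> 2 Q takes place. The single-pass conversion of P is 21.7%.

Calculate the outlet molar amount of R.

P reacted = 0.217 × 861.3 = 186.9 kmol; ν_P = −1, so ξ = 186.9/1 = 186.9 kmol.
Outlet amounts (n = n₀ + ν ξ):
  P: 861.3 − 1(186.9) = 674.4
  R: 2414 − 1(186.9) = 2227
  Q: 0 + 2(186.9) = 373.8

2230 kmol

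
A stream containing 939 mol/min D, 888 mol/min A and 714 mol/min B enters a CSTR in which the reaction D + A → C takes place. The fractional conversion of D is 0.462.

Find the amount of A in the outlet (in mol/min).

D reacted = 0.462 × 939 = 433.8 mol/min; ν_D = −1, so ξ = 433.8/1 = 433.8 mol/min.
Outlet amounts (n = n₀ + ν ξ):
  D: 939 − 1(433.8) = 505.2
  A: 888 − 1(433.8) = 454.2
  C: 0 + 1(433.8) = 433.8
  B: 714 (inert)

454 mol/min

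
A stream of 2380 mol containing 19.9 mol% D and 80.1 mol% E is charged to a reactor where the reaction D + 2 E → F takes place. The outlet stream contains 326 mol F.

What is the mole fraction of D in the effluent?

0.0854

For F: n = n₀ + 1ξ → 326 = 0 + 1ξ, giving ξ = 326 mol.
Outlet amounts (n = n₀ + ν ξ):
  D: 473.6 − 1(326) = 147.6
  E: 1906 − 2(326) = 1254
  F: 0 + 1(326) = 326
Total out = 1728 mol; y_D = 147.6 / 1728 = 0.08543.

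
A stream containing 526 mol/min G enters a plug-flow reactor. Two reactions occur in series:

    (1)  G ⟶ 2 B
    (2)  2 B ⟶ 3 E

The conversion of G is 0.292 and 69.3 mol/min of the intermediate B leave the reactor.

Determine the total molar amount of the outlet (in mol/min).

799 mol/min

Conversion of G: G consumed = 1ξ₁ = 0.292 × 526 → ξ₁ = 153.6 mol/min.
B balance: n_B = 0 + 2ξ₁ − 2ξ₂ = 69.3 → ξ₂ = (2·153.6 − 69.3)/2 = 118.9 mol/min.
Outlet amounts (n = n₀ + Σ ν·ξ):
  G: 526 − 1(153.6) = 372.4
  B: 0 + 2(153.6) − 2(118.9) = 69.3
  E: 0 + 3(118.9) = 356.8
Total out = 372.4 + 69.3 + 356.8 = 798.5 mol/min.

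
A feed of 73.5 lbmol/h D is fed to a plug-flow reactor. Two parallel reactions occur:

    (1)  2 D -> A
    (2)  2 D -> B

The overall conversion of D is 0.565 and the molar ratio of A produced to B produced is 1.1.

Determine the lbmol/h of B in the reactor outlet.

9.89 lbmol/h

Conversion of D: D consumed = 0.565 × 73.5 = 41.53 lbmol/h = 2ξ₁ + 2ξ₂.
Selectivity: 1ξ₁ / (1ξ₂) = 1.1 → ξ₁ = 1.1 ξ₂.
Substitute: (2·1.1 + 2) ξ₂ = 41.53 → ξ₂ = 9.887 lbmol/h, ξ₁ = 10.88 lbmol/h.
Outlet amounts (n = n₀ + Σ ν·ξ):
  D: 73.5 − 2(10.88) − 2(9.887) = 31.97
  A: 0 + 1(10.88) = 10.88
  B: 0 + 1(9.887) = 9.887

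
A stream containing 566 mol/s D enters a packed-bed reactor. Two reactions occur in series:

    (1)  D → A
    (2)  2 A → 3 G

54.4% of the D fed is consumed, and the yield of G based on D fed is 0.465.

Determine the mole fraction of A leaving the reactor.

Conversion of D: D consumed = 1ξ₁ = 0.544 × 566 → ξ₁ = 307.9 mol/s.
Yield of G: 3ξ₂ / 566 = 0.465 → ξ₂ = 87.73 mol/s.
Outlet amounts (n = n₀ + Σ ν·ξ):
  D: 566 − 1(307.9) = 258.1
  A: 0 + 1(307.9) − 2(87.73) = 132.4
  G: 0 + 3(87.73) = 263.2
Total out = 653.7 mol/s; y_A = 132.4 / 653.7 = 0.2026.

0.203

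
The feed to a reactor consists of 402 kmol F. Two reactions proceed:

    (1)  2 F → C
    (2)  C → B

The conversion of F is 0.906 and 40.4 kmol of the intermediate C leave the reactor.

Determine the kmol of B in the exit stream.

142 kmol

Conversion of F: F consumed = 2ξ₁ = 0.906 × 402 → ξ₁ = 182.1 kmol.
C balance: n_C = 0 + 1ξ₁ − 1ξ₂ = 40.4 → ξ₂ = (1·182.1 − 40.4)/1 = 141.7 kmol.
Outlet amounts (n = n₀ + Σ ν·ξ):
  F: 402 − 2(182.1) = 37.79
  C: 0 + 1(182.1) − 1(141.7) = 40.4
  B: 0 + 1(141.7) = 141.7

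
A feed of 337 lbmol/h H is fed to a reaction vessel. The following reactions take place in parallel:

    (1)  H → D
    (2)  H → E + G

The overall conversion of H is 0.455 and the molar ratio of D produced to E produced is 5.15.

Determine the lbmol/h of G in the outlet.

24.9 lbmol/h

Conversion of H: H consumed = 0.455 × 337 = 153.3 lbmol/h = 1ξ₁ + 1ξ₂.
Selectivity: 1ξ₁ / (1ξ₂) = 5.15 → ξ₁ = 5.15 ξ₂.
Substitute: (1·5.15 + 1) ξ₂ = 153.3 → ξ₂ = 24.93 lbmol/h, ξ₁ = 128.4 lbmol/h.
Outlet amounts (n = n₀ + Σ ν·ξ):
  H: 337 − 1(128.4) − 1(24.93) = 183.7
  D: 0 + 1(128.4) = 128.4
  E: 0 + 1(24.93) = 24.93
  G: 0 + 1(24.93) = 24.93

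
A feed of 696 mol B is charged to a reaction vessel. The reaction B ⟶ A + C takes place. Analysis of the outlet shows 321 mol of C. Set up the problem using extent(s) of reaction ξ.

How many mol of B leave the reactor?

For C: n = n₀ + 1ξ → 321 = 0 + 1ξ, giving ξ = 321 mol.
Outlet amounts (n = n₀ + ν ξ):
  B: 696 − 1(321) = 375
  A: 0 + 1(321) = 321
  C: 0 + 1(321) = 321

375 mol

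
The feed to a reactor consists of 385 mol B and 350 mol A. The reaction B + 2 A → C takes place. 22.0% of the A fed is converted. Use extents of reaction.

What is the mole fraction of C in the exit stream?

0.0585

A reacted = 0.22 × 350 = 77 mol; ν_A = −2, so ξ = 77/2 = 38.5 mol.
Outlet amounts (n = n₀ + ν ξ):
  B: 385 − 1(38.5) = 346.5
  A: 350 − 2(38.5) = 273
  C: 0 + 1(38.5) = 38.5
Total out = 658 mol; y_C = 38.5 / 658 = 0.05851.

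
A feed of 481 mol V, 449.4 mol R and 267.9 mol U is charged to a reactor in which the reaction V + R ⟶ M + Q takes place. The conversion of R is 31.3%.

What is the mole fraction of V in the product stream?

0.284

R reacted = 0.313 × 449.4 = 140.7 mol; ν_R = −1, so ξ = 140.7/1 = 140.7 mol.
Outlet amounts (n = n₀ + ν ξ):
  V: 481 − 1(140.7) = 340.3
  R: 449.4 − 1(140.7) = 308.7
  M: 0 + 1(140.7) = 140.7
  Q: 0 + 1(140.7) = 140.7
  U: 267.9 (inert)
Total out = 1198 mol; y_V = 340.3 / 1198 = 0.284.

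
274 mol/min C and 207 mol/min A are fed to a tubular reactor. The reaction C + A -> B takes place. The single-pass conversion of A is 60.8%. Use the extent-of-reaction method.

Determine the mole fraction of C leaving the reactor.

0.417

A reacted = 0.608 × 207 = 125.9 mol/min; ν_A = −1, so ξ = 125.9/1 = 125.9 mol/min.
Outlet amounts (n = n₀ + ν ξ):
  C: 274 − 1(125.9) = 148.1
  A: 207 − 1(125.9) = 81.14
  B: 0 + 1(125.9) = 125.9
Total out = 355.1 mol/min; y_C = 148.1 / 355.1 = 0.4171.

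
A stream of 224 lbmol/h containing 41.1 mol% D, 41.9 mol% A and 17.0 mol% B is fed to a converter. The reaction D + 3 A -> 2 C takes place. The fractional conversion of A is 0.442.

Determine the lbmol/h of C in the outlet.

A reacted = 0.442 × 93.86 = 41.48 lbmol/h; ν_A = −3, so ξ = 41.48/3 = 13.83 lbmol/h.
Outlet amounts (n = n₀ + ν ξ):
  D: 92.06 − 1(13.83) = 78.24
  A: 93.86 − 3(13.83) = 52.37
  C: 0 + 2(13.83) = 27.66
  B: 38.08 (inert)

27.7 lbmol/h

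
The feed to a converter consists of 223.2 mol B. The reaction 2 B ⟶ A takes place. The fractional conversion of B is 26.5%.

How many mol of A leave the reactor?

B reacted = 0.265 × 223.2 = 59.15 mol; ν_B = −2, so ξ = 59.15/2 = 29.57 mol.
Outlet amounts (n = n₀ + ν ξ):
  B: 223.2 − 2(29.57) = 164.1
  A: 0 + 1(29.57) = 29.57

29.6 mol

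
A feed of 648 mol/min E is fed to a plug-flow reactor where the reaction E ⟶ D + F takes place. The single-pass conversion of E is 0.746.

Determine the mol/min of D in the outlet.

483 mol/min

E reacted = 0.746 × 648 = 483.4 mol/min; ν_E = −1, so ξ = 483.4/1 = 483.4 mol/min.
Outlet amounts (n = n₀ + ν ξ):
  E: 648 − 1(483.4) = 164.6
  D: 0 + 1(483.4) = 483.4
  F: 0 + 1(483.4) = 483.4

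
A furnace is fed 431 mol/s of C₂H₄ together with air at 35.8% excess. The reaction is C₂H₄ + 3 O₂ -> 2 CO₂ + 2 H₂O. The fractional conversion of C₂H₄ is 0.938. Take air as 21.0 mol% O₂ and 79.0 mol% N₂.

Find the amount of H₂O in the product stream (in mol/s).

Stoichiometric O₂ = 3 × 431 = 1293 mol/s; O₂ fed = 1293 × 1.358 = 1756 mol/s.
N₂ fed = 1756 × 79/21 = 6606 mol/s.
Fuel reacted = 0.938 × 431 → ξ = 404.3 mol/s.
Outlet (n = n₀ + ν ξ):
  C₂H₄: 431 − 1(404.3) = 26.72
  O₂: 1756 − 3(404.3) = 543.1
  N₂: 6606 (inert)
  CO₂: 0 + 2(404.3) = 808.6
  H₂O: 0 + 2(404.3) = 808.6

809 mol/s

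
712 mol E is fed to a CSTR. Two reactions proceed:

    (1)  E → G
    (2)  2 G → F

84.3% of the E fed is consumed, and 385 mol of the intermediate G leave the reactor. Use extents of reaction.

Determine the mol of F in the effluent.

Conversion of E: E consumed = 1ξ₁ = 0.843 × 712 → ξ₁ = 600.2 mol.
G balance: n_G = 0 + 1ξ₁ − 2ξ₂ = 385 → ξ₂ = (1·600.2 − 385)/2 = 107.6 mol.
Outlet amounts (n = n₀ + Σ ν·ξ):
  E: 712 − 1(600.2) = 111.8
  G: 0 + 1(600.2) − 2(107.6) = 385
  F: 0 + 1(107.6) = 107.6

108 mol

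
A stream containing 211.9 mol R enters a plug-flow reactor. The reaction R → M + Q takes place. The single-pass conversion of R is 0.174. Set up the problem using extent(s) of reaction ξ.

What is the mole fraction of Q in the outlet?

0.148

R reacted = 0.174 × 211.9 = 36.87 mol; ν_R = −1, so ξ = 36.87/1 = 36.87 mol.
Outlet amounts (n = n₀ + ν ξ):
  R: 211.9 − 1(36.87) = 175
  M: 0 + 1(36.87) = 36.87
  Q: 0 + 1(36.87) = 36.87
Total out = 248.8 mol; y_Q = 36.87 / 248.8 = 0.1482.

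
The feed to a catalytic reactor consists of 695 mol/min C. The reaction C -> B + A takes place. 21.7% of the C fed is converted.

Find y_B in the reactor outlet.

C reacted = 0.217 × 695 = 150.8 mol/min; ν_C = −1, so ξ = 150.8/1 = 150.8 mol/min.
Outlet amounts (n = n₀ + ν ξ):
  C: 695 − 1(150.8) = 544.2
  B: 0 + 1(150.8) = 150.8
  A: 0 + 1(150.8) = 150.8
Total out = 845.8 mol/min; y_B = 150.8 / 845.8 = 0.1783.

0.178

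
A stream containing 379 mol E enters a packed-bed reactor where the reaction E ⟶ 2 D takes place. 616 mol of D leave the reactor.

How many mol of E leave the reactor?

For D: n = n₀ + 2ξ → 616 = 0 + 2ξ, giving ξ = 308 mol.
Outlet amounts (n = n₀ + ν ξ):
  E: 379 − 1(308) = 71
  D: 0 + 2(308) = 616

71 mol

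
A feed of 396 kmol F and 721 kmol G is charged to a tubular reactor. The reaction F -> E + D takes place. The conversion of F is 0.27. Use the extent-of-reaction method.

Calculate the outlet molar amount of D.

107 kmol

F reacted = 0.27 × 396 = 106.9 kmol; ν_F = −1, so ξ = 106.9/1 = 106.9 kmol.
Outlet amounts (n = n₀ + ν ξ):
  F: 396 − 1(106.9) = 289.1
  E: 0 + 1(106.9) = 106.9
  D: 0 + 1(106.9) = 106.9
  G: 721 (inert)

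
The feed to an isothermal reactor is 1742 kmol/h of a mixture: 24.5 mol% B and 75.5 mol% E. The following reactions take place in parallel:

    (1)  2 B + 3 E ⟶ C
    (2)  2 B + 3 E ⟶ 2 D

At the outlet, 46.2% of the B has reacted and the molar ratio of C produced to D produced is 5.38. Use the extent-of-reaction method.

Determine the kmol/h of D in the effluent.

16.8 kmol/h

Conversion of B: B consumed = 0.462 × 426.8 = 197.2 kmol/h = 2ξ₁ + 2ξ₂.
Selectivity: 1ξ₁ / (2ξ₂) = 5.38 → ξ₁ = 10.76 ξ₂.
Substitute: (2·10.76 + 2) ξ₂ = 197.2 → ξ₂ = 8.383 kmol/h, ξ₁ = 90.21 kmol/h.
Outlet amounts (n = n₀ + Σ ν·ξ):
  B: 426.8 − 2(90.21) − 2(8.383) = 229.6
  E: 1315 − 3(90.21) − 3(8.383) = 1019
  C: 0 + 1(90.21) = 90.21
  D: 0 + 2(8.383) = 16.77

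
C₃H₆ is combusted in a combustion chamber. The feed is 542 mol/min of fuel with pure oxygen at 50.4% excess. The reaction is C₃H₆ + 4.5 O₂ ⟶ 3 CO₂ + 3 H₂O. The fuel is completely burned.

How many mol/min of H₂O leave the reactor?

1630 mol/min

Stoichiometric O₂ = 4.5 × 542 = 2439 mol/min; O₂ fed = 2439 × 1.504 = 3668 mol/min.
Fuel reacted = 1 × 542 → ξ = 542 mol/min.
Outlet (n = n₀ + ν ξ):
  C₃H₆: 542 − 1(542) = 0
  O₂: 3668 − 4.5(542) = 1229
  CO₂: 0 + 3(542) = 1626
  H₂O: 0 + 3(542) = 1626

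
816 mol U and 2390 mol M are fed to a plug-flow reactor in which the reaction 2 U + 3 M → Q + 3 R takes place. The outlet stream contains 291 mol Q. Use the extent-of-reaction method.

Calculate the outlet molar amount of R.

For Q: n = n₀ + 1ξ → 291 = 0 + 1ξ, giving ξ = 291 mol.
Outlet amounts (n = n₀ + ν ξ):
  U: 816 − 2(291) = 234
  M: 2390 − 3(291) = 1517
  Q: 0 + 1(291) = 291
  R: 0 + 3(291) = 873

873 mol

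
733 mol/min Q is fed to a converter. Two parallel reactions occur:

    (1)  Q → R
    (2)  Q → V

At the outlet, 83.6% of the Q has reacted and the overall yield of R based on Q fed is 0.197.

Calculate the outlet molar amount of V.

468 mol/min

Yield of R: 1ξ₁ / 733 = 0.197 → ξ₁ = 144.4 mol/min.
Conversion of Q: 1ξ₁ + 1ξ₂ = 0.836 × 733 = 612.8 → ξ₂ = 468.4 mol/min.
Outlet amounts (n = n₀ + Σ ν·ξ):
  Q: 733 − 1(144.4) − 1(468.4) = 120.2
  R: 0 + 1(144.4) = 144.4
  V: 0 + 1(468.4) = 468.4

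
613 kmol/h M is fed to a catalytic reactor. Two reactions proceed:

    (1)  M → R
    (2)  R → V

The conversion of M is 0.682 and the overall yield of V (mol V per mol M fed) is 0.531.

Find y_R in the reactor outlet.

0.151

Conversion of M: M consumed = 1ξ₁ = 0.682 × 613 → ξ₁ = 418.1 kmol/h.
Yield of V: 1ξ₂ / 613 = 0.531 → ξ₂ = 325.5 kmol/h.
Outlet amounts (n = n₀ + Σ ν·ξ):
  M: 613 − 1(418.1) = 194.9
  R: 0 + 1(418.1) − 1(325.5) = 92.56
  V: 0 + 1(325.5) = 325.5
Total out = 613 kmol/h; y_R = 92.56 / 613 = 0.151.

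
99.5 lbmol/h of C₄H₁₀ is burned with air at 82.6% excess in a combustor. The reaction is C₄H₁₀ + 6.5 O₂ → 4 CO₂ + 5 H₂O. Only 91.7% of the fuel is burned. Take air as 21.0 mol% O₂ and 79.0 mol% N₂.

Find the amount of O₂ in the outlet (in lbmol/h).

Stoichiometric O₂ = 6.5 × 99.5 = 646.8 lbmol/h; O₂ fed = 646.8 × 1.826 = 1181 lbmol/h.
N₂ fed = 1181 × 79/21 = 4443 lbmol/h.
Fuel reacted = 0.917 × 99.5 → ξ = 91.24 lbmol/h.
Outlet (n = n₀ + ν ξ):
  C₄H₁₀: 99.5 − 1(91.24) = 8.258
  O₂: 1181 − 6.5(91.24) = 587.9
  N₂: 4443 (inert)
  CO₂: 0 + 4(91.24) = 365
  H₂O: 0 + 5(91.24) = 456.2

588 lbmol/h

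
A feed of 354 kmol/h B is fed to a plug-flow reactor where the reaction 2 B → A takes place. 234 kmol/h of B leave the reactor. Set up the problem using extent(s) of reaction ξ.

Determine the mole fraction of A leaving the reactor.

For B: n = n₀ − 2ξ → 234 = 354 − 2ξ, giving ξ = 60 kmol/h.
Outlet amounts (n = n₀ + ν ξ):
  B: 354 − 2(60) = 234
  A: 0 + 1(60) = 60
Total out = 294 kmol/h; y_A = 60 / 294 = 0.2041.

0.204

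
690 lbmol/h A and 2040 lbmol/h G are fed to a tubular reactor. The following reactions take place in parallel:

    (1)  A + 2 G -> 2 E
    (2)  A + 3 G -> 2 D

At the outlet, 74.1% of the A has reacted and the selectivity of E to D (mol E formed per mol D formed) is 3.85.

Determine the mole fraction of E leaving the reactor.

0.384

Conversion of A: A consumed = 0.741 × 690 = 511.3 lbmol/h = 1ξ₁ + 1ξ₂.
Selectivity: 2ξ₁ / (2ξ₂) = 3.85 → ξ₁ = 3.85 ξ₂.
Substitute: (1·3.85 + 1) ξ₂ = 511.3 → ξ₂ = 105.4 lbmol/h, ξ₁ = 405.9 lbmol/h.
Outlet amounts (n = n₀ + Σ ν·ξ):
  A: 690 − 1(405.9) − 1(105.4) = 178.7
  G: 2040 − 2(405.9) − 3(105.4) = 912
  E: 0 + 2(405.9) = 811.7
  D: 0 + 2(105.4) = 210.8
Total out = 2113 lbmol/h; y_E = 811.7 / 2113 = 0.3841.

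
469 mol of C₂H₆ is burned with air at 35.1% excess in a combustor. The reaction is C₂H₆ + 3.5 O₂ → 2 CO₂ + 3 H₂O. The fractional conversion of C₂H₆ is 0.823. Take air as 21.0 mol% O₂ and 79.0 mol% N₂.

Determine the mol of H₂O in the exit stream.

Stoichiometric O₂ = 3.5 × 469 = 1642 mol; O₂ fed = 1642 × 1.351 = 2218 mol.
N₂ fed = 2218 × 79/21 = 8343 mol.
Fuel reacted = 0.823 × 469 → ξ = 386 mol.
Outlet (n = n₀ + ν ξ):
  C₂H₆: 469 − 1(386) = 83.01
  O₂: 2218 − 3.5(386) = 866.7
  N₂: 8343 (inert)
  CO₂: 0 + 2(386) = 772
  H₂O: 0 + 3(386) = 1158

1160 mol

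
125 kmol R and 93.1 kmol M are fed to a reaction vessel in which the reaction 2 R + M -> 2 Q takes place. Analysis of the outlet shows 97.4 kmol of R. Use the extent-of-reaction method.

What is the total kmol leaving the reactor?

204 kmol

For R: n = n₀ − 2ξ → 97.4 = 125 − 2ξ, giving ξ = 13.8 kmol.
Outlet amounts (n = n₀ + ν ξ):
  R: 125 − 2(13.8) = 97.4
  M: 93.1 − 1(13.8) = 79.3
  Q: 0 + 2(13.8) = 27.6
Total out = 97.4 + 79.3 + 27.6 = 204.3 kmol.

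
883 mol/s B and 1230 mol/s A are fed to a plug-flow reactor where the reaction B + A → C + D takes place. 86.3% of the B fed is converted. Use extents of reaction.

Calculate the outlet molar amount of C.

762 mol/s

B reacted = 0.863 × 883 = 762 mol/s; ν_B = −1, so ξ = 762/1 = 762 mol/s.
Outlet amounts (n = n₀ + ν ξ):
  B: 883 − 1(762) = 121
  A: 1230 − 1(762) = 468
  C: 0 + 1(762) = 762
  D: 0 + 1(762) = 762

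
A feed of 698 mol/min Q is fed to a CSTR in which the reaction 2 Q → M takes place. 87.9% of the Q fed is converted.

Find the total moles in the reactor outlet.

Q reacted = 0.879 × 698 = 613.5 mol/min; ν_Q = −2, so ξ = 613.5/2 = 306.8 mol/min.
Outlet amounts (n = n₀ + ν ξ):
  Q: 698 − 2(306.8) = 84.46
  M: 0 + 1(306.8) = 306.8
Total out = 84.46 + 306.8 = 391.2 mol/min.

391 mol/min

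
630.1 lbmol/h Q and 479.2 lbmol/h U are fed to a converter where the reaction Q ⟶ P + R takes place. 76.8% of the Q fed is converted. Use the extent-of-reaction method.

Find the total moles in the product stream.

1590 lbmol/h

Q reacted = 0.768 × 630.1 = 483.9 lbmol/h; ν_Q = −1, so ξ = 483.9/1 = 483.9 lbmol/h.
Outlet amounts (n = n₀ + ν ξ):
  Q: 630.1 − 1(483.9) = 146.2
  P: 0 + 1(483.9) = 483.9
  R: 0 + 1(483.9) = 483.9
  U: 479.2 (inert)
Total out = 146.2 + 483.9 + 483.9 + 479.2 = 1593 lbmol/h.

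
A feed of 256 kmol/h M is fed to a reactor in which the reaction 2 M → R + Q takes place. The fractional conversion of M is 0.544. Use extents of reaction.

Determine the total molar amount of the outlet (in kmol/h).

M reacted = 0.544 × 256 = 139.3 kmol/h; ν_M = −2, so ξ = 139.3/2 = 69.63 kmol/h.
Outlet amounts (n = n₀ + ν ξ):
  M: 256 − 2(69.63) = 116.7
  R: 0 + 1(69.63) = 69.63
  Q: 0 + 1(69.63) = 69.63
Total out = 116.7 + 69.63 + 69.63 = 256 kmol/h.

256 kmol/h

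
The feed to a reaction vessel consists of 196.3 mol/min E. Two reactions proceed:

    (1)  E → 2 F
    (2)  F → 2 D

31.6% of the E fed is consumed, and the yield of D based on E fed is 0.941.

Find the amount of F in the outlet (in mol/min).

Conversion of E: E consumed = 1ξ₁ = 0.316 × 196.3 → ξ₁ = 62.03 mol/min.
Yield of D: 2ξ₂ / 196.3 = 0.941 → ξ₂ = 92.36 mol/min.
Outlet amounts (n = n₀ + Σ ν·ξ):
  E: 196.3 − 1(62.03) = 134.3
  F: 0 + 2(62.03) − 1(92.36) = 31.7
  D: 0 + 2(92.36) = 184.7

31.7 mol/min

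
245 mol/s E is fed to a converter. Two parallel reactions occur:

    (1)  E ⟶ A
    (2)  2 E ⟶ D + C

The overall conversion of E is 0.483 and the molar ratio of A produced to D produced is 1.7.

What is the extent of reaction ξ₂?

ξ₂ = 32 mol/s

Conversion of E: E consumed = 0.483 × 245 = 118.3 mol/s = 1ξ₁ + 2ξ₂.
Selectivity: 1ξ₁ / (1ξ₂) = 1.7 → ξ₁ = 1.7 ξ₂.
Substitute: (1·1.7 + 2) ξ₂ = 118.3 → ξ₂ = 31.98 mol/s, ξ₁ = 54.37 mol/s.
Outlet amounts (n = n₀ + Σ ν·ξ):
  E: 245 − 1(54.37) − 2(31.98) = 126.7
  A: 0 + 1(54.37) = 54.37
  D: 0 + 1(31.98) = 31.98
  C: 0 + 1(31.98) = 31.98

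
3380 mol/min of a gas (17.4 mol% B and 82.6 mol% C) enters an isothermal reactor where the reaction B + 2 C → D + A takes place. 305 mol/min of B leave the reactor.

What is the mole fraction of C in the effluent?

0.719

For B: n = n₀ − 1ξ → 305 = 588.1 − 1ξ, giving ξ = 283.1 mol/min.
Outlet amounts (n = n₀ + ν ξ):
  B: 588.1 − 1(283.1) = 305
  C: 2792 − 2(283.1) = 2226
  D: 0 + 1(283.1) = 283.1
  A: 0 + 1(283.1) = 283.1
Total out = 3097 mol/min; y_C = 2226 / 3097 = 0.7187.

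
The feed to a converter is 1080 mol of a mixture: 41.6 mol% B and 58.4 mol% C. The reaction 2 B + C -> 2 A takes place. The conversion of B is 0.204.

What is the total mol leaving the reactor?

1030 mol

B reacted = 0.204 × 449.3 = 91.65 mol; ν_B = −2, so ξ = 91.65/2 = 45.83 mol.
Outlet amounts (n = n₀ + ν ξ):
  B: 449.3 − 2(45.83) = 357.6
  C: 630.7 − 1(45.83) = 584.9
  A: 0 + 2(45.83) = 91.65
Total out = 357.6 + 584.9 + 91.65 = 1034 mol.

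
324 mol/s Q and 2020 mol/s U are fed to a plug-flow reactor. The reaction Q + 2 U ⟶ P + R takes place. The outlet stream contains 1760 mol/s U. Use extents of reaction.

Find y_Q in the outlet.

0.0876

For U: n = n₀ − 2ξ → 1760 = 2020 − 2ξ, giving ξ = 130 mol/s.
Outlet amounts (n = n₀ + ν ξ):
  Q: 324 − 1(130) = 194
  U: 2020 − 2(130) = 1760
  P: 0 + 1(130) = 130
  R: 0 + 1(130) = 130
Total out = 2214 mol/s; y_Q = 194 / 2214 = 0.08762.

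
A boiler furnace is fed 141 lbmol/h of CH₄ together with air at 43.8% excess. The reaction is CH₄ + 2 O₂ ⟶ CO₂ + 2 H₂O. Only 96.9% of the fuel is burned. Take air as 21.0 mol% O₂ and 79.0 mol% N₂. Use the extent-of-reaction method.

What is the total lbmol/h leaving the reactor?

2070 lbmol/h

Stoichiometric O₂ = 2 × 141 = 282 lbmol/h; O₂ fed = 282 × 1.438 = 405.5 lbmol/h.
N₂ fed = 405.5 × 79/21 = 1526 lbmol/h.
Fuel reacted = 0.969 × 141 → ξ = 136.6 lbmol/h.
Outlet (n = n₀ + ν ξ):
  CH₄: 141 − 1(136.6) = 4.371
  O₂: 405.5 − 2(136.6) = 132.3
  N₂: 1526 (inert)
  CO₂: 0 + 1(136.6) = 136.6
  H₂O: 0 + 2(136.6) = 273.3
Total out = 4.371 + 132.3 + 1526 + 136.6 + 273.3 = 2072 lbmol/h.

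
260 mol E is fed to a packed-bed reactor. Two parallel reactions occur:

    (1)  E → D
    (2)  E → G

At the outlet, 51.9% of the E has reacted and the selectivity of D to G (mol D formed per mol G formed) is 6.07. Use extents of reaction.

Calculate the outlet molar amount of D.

116 mol

Conversion of E: E consumed = 0.519 × 260 = 134.9 mol = 1ξ₁ + 1ξ₂.
Selectivity: 1ξ₁ / (1ξ₂) = 6.07 → ξ₁ = 6.07 ξ₂.
Substitute: (1·6.07 + 1) ξ₂ = 134.9 → ξ₂ = 19.09 mol, ξ₁ = 115.9 mol.
Outlet amounts (n = n₀ + Σ ν·ξ):
  E: 260 − 1(115.9) − 1(19.09) = 125.1
  D: 0 + 1(115.9) = 115.9
  G: 0 + 1(19.09) = 19.09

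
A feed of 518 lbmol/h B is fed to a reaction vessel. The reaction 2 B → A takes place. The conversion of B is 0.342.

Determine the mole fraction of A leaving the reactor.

0.206

B reacted = 0.342 × 518 = 177.2 lbmol/h; ν_B = −2, so ξ = 177.2/2 = 88.58 lbmol/h.
Outlet amounts (n = n₀ + ν ξ):
  B: 518 − 2(88.58) = 340.8
  A: 0 + 1(88.58) = 88.58
Total out = 429.4 lbmol/h; y_A = 88.58 / 429.4 = 0.2063.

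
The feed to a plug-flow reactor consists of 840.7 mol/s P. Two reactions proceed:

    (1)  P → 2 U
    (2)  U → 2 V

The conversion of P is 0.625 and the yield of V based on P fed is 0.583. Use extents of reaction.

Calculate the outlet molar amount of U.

Conversion of P: P consumed = 1ξ₁ = 0.625 × 840.7 → ξ₁ = 525.4 mol/s.
Yield of V: 2ξ₂ / 840.7 = 0.583 → ξ₂ = 245.1 mol/s.
Outlet amounts (n = n₀ + Σ ν·ξ):
  P: 840.7 − 1(525.4) = 315.3
  U: 0 + 2(525.4) − 1(245.1) = 805.8
  V: 0 + 2(245.1) = 490.1

806 mol/s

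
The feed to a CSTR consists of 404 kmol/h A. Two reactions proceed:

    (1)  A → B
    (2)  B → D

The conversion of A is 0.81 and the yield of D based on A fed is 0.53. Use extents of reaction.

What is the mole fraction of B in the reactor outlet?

Conversion of A: A consumed = 1ξ₁ = 0.81 × 404 → ξ₁ = 327.2 kmol/h.
Yield of D: 1ξ₂ / 404 = 0.53 → ξ₂ = 214.1 kmol/h.
Outlet amounts (n = n₀ + Σ ν·ξ):
  A: 404 − 1(327.2) = 76.76
  B: 0 + 1(327.2) − 1(214.1) = 113.1
  D: 0 + 1(214.1) = 214.1
Total out = 404 kmol/h; y_B = 113.1 / 404 = 0.28.

0.28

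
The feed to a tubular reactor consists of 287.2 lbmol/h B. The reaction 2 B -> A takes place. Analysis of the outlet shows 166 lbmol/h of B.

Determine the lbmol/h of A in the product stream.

60.6 lbmol/h

For B: n = n₀ − 2ξ → 166 = 287.2 − 2ξ, giving ξ = 60.6 lbmol/h.
Outlet amounts (n = n₀ + ν ξ):
  B: 287.2 − 2(60.6) = 166
  A: 0 + 1(60.6) = 60.6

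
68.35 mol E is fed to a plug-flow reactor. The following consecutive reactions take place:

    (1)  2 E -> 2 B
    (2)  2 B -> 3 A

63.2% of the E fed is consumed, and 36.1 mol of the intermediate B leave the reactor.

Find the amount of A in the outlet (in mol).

10.6 mol

Conversion of E: E consumed = 2ξ₁ = 0.632 × 68.35 → ξ₁ = 21.6 mol.
B balance: n_B = 0 + 2ξ₁ − 2ξ₂ = 36.1 → ξ₂ = (2·21.6 − 36.1)/2 = 3.549 mol.
Outlet amounts (n = n₀ + Σ ν·ξ):
  E: 68.35 − 2(21.6) = 25.15
  B: 0 + 2(21.6) − 2(3.549) = 36.1
  A: 0 + 3(3.549) = 10.65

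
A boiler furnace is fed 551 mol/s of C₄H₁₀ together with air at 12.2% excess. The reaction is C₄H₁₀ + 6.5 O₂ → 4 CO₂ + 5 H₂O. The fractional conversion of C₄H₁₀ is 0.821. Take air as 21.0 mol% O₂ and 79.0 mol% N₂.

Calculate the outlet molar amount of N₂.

15100 mol/s

Stoichiometric O₂ = 6.5 × 551 = 3582 mol/s; O₂ fed = 3582 × 1.122 = 4018 mol/s.
N₂ fed = 4018 × 79/21 = 15120 mol/s.
Fuel reacted = 0.821 × 551 → ξ = 452.4 mol/s.
Outlet (n = n₀ + ν ξ):
  C₄H₁₀: 551 − 1(452.4) = 98.63
  O₂: 4018 − 6.5(452.4) = 1078
  N₂: 15120 (inert)
  CO₂: 0 + 4(452.4) = 1809
  H₂O: 0 + 5(452.4) = 2262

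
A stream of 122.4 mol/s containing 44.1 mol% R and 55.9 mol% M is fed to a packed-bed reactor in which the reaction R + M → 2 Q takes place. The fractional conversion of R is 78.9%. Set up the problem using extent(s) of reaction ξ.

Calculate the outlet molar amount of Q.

85.2 mol/s

R reacted = 0.789 × 53.98 = 42.59 mol/s; ν_R = −1, so ξ = 42.59/1 = 42.59 mol/s.
Outlet amounts (n = n₀ + ν ξ):
  R: 53.98 − 1(42.59) = 11.39
  M: 68.42 − 1(42.59) = 25.83
  Q: 0 + 2(42.59) = 85.18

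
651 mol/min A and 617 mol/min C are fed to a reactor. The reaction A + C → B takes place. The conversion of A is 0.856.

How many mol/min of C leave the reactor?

59.7 mol/min

A reacted = 0.856 × 651 = 557.3 mol/min; ν_A = −1, so ξ = 557.3/1 = 557.3 mol/min.
Outlet amounts (n = n₀ + ν ξ):
  A: 651 − 1(557.3) = 93.74
  C: 617 − 1(557.3) = 59.74
  B: 0 + 1(557.3) = 557.3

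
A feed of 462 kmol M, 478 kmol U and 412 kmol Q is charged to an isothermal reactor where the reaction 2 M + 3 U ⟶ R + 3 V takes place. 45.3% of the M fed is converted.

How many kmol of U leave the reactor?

M reacted = 0.453 × 462 = 209.3 kmol; ν_M = −2, so ξ = 209.3/2 = 104.6 kmol.
Outlet amounts (n = n₀ + ν ξ):
  M: 462 − 2(104.6) = 252.7
  U: 478 − 3(104.6) = 164.1
  R: 0 + 1(104.6) = 104.6
  V: 0 + 3(104.6) = 313.9
  Q: 412 (inert)

164 kmol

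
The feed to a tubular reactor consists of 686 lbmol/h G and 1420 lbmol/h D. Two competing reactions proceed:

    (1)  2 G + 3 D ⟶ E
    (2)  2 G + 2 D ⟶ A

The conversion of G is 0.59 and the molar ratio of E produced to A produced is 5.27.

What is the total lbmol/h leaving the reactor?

1330 lbmol/h

Conversion of G: G consumed = 0.59 × 686 = 404.7 lbmol/h = 2ξ₁ + 2ξ₂.
Selectivity: 1ξ₁ / (1ξ₂) = 5.27 → ξ₁ = 5.27 ξ₂.
Substitute: (2·5.27 + 2) ξ₂ = 404.7 → ξ₂ = 32.28 lbmol/h, ξ₁ = 170.1 lbmol/h.
Outlet amounts (n = n₀ + Σ ν·ξ):
  G: 686 − 2(170.1) − 2(32.28) = 281.3
  D: 1420 − 3(170.1) − 2(32.28) = 845.2
  E: 0 + 1(170.1) = 170.1
  A: 0 + 1(32.28) = 32.28
Total out = 281.3 + 845.2 + 170.1 + 32.28 = 1329 lbmol/h.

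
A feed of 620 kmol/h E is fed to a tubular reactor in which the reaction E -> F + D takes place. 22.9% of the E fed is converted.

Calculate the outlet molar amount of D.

142 kmol/h

E reacted = 0.229 × 620 = 142 kmol/h; ν_E = −1, so ξ = 142/1 = 142 kmol/h.
Outlet amounts (n = n₀ + ν ξ):
  E: 620 − 1(142) = 478
  F: 0 + 1(142) = 142
  D: 0 + 1(142) = 142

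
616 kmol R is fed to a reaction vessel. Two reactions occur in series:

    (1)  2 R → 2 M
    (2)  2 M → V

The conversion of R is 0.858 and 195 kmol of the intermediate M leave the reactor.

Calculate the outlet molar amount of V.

Conversion of R: R consumed = 2ξ₁ = 0.858 × 616 → ξ₁ = 264.3 kmol.
M balance: n_M = 0 + 2ξ₁ − 2ξ₂ = 195 → ξ₂ = (2·264.3 − 195)/2 = 166.8 kmol.
Outlet amounts (n = n₀ + Σ ν·ξ):
  R: 616 − 2(264.3) = 87.47
  M: 0 + 2(264.3) − 2(166.8) = 195
  V: 0 + 1(166.8) = 166.8

167 kmol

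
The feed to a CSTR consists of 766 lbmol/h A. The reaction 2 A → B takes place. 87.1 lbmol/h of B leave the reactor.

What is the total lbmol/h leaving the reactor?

679 lbmol/h

For B: n = n₀ + 1ξ → 87.1 = 0 + 1ξ, giving ξ = 87.1 lbmol/h.
Outlet amounts (n = n₀ + ν ξ):
  A: 766 − 2(87.1) = 591.8
  B: 0 + 1(87.1) = 87.1
Total out = 591.8 + 87.1 = 678.9 lbmol/h.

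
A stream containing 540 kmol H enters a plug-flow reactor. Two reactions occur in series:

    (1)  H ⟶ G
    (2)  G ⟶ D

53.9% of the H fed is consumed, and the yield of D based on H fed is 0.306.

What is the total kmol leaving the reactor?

Conversion of H: H consumed = 1ξ₁ = 0.539 × 540 → ξ₁ = 291.1 kmol.
Yield of D: 1ξ₂ / 540 = 0.306 → ξ₂ = 165.2 kmol.
Outlet amounts (n = n₀ + Σ ν·ξ):
  H: 540 − 1(291.1) = 248.9
  G: 0 + 1(291.1) − 1(165.2) = 125.8
  D: 0 + 1(165.2) = 165.2
Total out = 248.9 + 125.8 + 165.2 = 540 kmol.

540 kmol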